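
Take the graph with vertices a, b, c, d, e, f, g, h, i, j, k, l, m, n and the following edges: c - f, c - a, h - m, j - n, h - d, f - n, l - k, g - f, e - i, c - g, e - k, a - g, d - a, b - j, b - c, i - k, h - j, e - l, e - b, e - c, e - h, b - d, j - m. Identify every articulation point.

e

Removing e increases the component count from 1 to 2, so e is a cut vertex.
By contrast removing d leaves 1 component; it is not a cut vertex. No other vertex is a cut vertex either.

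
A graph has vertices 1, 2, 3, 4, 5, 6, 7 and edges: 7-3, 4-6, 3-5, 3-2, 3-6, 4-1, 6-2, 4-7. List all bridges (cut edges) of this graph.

The edges on the cycle 4-7-3-2-6-4 are not bridges since each lies on that cycle.
But removing 5-3 disconnects 5 from 3; removing 1-4 disconnects 1 from 4 — these are bridges.

1-4, 3-5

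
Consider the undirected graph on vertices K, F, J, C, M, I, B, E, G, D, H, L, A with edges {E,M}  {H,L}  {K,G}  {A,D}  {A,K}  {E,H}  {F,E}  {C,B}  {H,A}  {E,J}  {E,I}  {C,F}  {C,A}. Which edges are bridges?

A-D, A-K, B-C, E-I, E-J, E-M, G-K, H-L

The edges on the cycle C-F-E-H-A-C are not bridges since each lies on that cycle.
But removing E–I disconnects E from I; removing C–B disconnects C from B; removing A–K disconnects A from K; removing G–K disconnects G from K — these are bridges.
In total 8 edges are bridges.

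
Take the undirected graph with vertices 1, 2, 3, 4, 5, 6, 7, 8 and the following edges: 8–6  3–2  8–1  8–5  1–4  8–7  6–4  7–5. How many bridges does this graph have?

The edges on the cycle 8-7-5-8 are not bridges since each lies on that cycle.
But removing 3–2 disconnects 3 from 2 — this is a bridge.

1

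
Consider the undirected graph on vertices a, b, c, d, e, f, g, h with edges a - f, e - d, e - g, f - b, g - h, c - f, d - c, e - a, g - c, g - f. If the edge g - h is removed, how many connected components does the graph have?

2

Before removal there is 1 component.
g - h is a bridge — removing it separates g's side from h's side.
After removal: 2 components.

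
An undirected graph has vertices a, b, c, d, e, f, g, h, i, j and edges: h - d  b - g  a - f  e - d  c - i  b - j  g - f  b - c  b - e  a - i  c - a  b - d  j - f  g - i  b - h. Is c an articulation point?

No

Deleting c leaves 1 component (was 1) (its neighbors a, b, i remain connected to each other), so c is not a cut vertex.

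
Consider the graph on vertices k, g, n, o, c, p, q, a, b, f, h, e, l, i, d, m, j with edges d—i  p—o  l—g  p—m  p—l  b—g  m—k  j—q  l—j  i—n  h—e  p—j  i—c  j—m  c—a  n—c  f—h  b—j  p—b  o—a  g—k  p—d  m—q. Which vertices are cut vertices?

Removing h increases the component count from 2 to 3, so h is a cut vertex.
Removing p increases the component count from 2 to 3, so p is a cut vertex.
By contrast removing k leaves 2 components; it is not a cut vertex. No other vertex is a cut vertex either.

h, p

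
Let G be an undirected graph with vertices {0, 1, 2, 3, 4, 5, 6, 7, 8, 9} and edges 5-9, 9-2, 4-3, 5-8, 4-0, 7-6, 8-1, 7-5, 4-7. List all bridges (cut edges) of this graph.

removing 8-1 disconnects 8 from 1; removing 4-3 disconnects 4 from 3; removing 5-7 disconnects 5 from 7; removing 4-0 disconnects 4 from 0 — these are bridges.
In total 9 edges are bridges.

0-4, 1-8, 2-9, 3-4, 4-7, 5-7, 5-8, 5-9, 6-7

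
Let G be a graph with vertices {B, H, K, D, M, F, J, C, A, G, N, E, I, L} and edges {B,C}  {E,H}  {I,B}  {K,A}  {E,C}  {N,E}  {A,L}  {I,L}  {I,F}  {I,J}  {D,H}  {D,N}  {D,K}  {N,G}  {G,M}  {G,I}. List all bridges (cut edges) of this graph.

F-I, G-M, I-J

The edges on the cycle N-E-C-B-I-G-N are not bridges since each lies on that cycle.
But removing I—J disconnects I from J; removing I—F disconnects I from F; removing G—M disconnects G from M — these are bridges.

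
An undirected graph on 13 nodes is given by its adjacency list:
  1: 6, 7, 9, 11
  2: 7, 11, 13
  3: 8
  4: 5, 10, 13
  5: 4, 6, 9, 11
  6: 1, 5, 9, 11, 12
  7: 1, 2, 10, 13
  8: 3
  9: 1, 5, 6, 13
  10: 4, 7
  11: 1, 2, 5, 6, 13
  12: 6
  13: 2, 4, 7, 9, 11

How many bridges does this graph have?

2

The edges on the cycle 5-4-10-7-2-13-11-5 are not bridges since each lies on that cycle.
But removing 12-6 disconnects 12 from 6; removing 8-3 disconnects 8 from 3 — these are bridges.
That makes 2 bridges.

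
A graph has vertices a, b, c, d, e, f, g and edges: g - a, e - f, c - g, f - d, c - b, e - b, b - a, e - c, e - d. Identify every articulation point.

e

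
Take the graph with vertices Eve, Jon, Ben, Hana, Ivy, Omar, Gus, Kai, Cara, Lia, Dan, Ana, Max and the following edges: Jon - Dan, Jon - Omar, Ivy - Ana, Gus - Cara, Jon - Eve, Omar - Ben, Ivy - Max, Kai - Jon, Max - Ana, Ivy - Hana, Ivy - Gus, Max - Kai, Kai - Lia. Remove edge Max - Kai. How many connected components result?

Before removal there is 1 component.
Max - Kai is a bridge — removing it separates Max's side from Kai's side.
After removal: 2 components.

2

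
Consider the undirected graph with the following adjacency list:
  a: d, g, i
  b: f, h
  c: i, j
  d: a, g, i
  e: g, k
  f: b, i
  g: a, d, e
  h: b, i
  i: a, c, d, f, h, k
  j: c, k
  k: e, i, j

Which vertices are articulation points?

Removing i increases the component count from 1 to 2, so i is a cut vertex.
By contrast removing g leaves 1 component; it is not a cut vertex. No other vertex is a cut vertex either.

i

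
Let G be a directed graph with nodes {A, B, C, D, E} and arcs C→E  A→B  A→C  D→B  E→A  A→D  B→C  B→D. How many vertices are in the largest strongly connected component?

{A, B, C, D, E} are all mutually reachable — one SCC of size 5.
The largest has 5 vertices.

5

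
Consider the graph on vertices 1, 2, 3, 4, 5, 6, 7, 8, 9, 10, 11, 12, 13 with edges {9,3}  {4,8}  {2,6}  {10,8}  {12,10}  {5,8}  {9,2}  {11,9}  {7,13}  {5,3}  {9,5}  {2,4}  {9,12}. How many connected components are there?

3

1 is isolated — a component by itself.
Starting from 7 we can reach 7, 13. That is one component of size 2.
Starting from 2 we can reach 2, 3, 4, 5, 6, 8, 9, 10, 11, 12. That is one component of size 10.
Total: 3 components.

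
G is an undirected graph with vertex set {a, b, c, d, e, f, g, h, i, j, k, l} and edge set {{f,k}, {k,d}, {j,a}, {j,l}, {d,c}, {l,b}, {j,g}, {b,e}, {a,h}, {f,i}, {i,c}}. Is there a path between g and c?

No

The component containing g is {a, b, e, g, h, j, l}, and c is not in it.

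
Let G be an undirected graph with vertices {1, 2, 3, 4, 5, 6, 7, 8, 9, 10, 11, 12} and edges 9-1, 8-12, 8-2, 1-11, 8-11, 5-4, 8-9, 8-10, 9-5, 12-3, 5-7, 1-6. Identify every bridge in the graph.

The edges on the cycle 8-9-1-11-8 are not bridges since each lies on that cycle.
But removing 3-12 disconnects 3 from 12; removing 5-7 disconnects 5 from 7; removing 5-4 disconnects 5 from 4; removing 10-8 disconnects 10 from 8 — these are bridges.
In total 8 edges are bridges.

1-6, 10-8, 12-3, 12-8, 2-8, 4-5, 5-7, 5-9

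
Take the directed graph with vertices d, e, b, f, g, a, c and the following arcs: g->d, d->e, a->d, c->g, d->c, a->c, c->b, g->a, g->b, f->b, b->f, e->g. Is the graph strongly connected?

There is no directed path from f to c, so the graph is not strongly connected.

No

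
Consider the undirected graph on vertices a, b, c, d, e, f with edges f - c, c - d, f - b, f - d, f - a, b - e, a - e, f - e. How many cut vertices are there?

Removing f increases the component count from 1 to 2, so f is a cut vertex.
By contrast removing d leaves 1 component; it is not a cut vertex. No other vertex is a cut vertex either.

1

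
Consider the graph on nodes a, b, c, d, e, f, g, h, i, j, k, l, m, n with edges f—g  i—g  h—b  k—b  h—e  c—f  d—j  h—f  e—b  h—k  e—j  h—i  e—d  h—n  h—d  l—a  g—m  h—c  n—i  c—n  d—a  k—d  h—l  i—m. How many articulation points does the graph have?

Removing h increases the component count from 1 to 2, so h is a cut vertex.
By contrast removing e leaves 1 component; it is not a cut vertex. No other vertex is a cut vertex either.

1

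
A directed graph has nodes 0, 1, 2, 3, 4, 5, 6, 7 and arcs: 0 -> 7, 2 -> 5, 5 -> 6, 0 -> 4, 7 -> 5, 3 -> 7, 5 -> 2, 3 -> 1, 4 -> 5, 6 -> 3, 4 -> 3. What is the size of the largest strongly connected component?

{2, 3, 5, 6, 7} are all mutually reachable — one SCC of size 5.
{0} is an SCC by itself.
{1} is an SCC by itself.
{4} is an SCC by itself.
The largest has 5 vertices.

5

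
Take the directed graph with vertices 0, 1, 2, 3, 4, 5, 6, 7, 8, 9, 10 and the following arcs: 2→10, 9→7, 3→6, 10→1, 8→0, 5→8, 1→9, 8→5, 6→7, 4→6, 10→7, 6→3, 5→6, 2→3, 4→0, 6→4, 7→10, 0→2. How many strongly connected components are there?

{0, 2, 3, 4, 6} are all mutually reachable — one SCC of size 5.
{1, 7, 9, 10} are all mutually reachable — one SCC of size 4.
{5, 8} are all mutually reachable — one SCC of size 2.
That gives 3 strongly connected components.

3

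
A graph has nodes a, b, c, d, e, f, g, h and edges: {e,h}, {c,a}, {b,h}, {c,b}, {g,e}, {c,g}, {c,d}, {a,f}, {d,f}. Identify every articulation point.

c

Removing c increases the component count from 1 to 2, so c is a cut vertex.
By contrast removing h leaves 1 component; it is not a cut vertex. No other vertex is a cut vertex either.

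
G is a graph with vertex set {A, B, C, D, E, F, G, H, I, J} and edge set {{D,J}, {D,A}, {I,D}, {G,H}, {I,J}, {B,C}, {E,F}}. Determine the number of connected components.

4

Starting from E we can reach E, F. That is one component of size 2.
Starting from G we can reach G, H. That is one component of size 2.
Starting from B we can reach B, C. That is one component of size 2.
Starting from A we can reach A, D, I, J. That is one component of size 4.
Total: 4 components.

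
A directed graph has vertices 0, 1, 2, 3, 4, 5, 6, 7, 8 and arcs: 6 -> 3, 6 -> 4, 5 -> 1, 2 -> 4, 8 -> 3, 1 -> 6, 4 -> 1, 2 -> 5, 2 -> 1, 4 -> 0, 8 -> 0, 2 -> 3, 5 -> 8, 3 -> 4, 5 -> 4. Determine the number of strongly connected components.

{1, 3, 4, 6} are all mutually reachable — one SCC of size 4.
{2} is an SCC by itself.
{5} is an SCC by itself.
{0} is an SCC by itself.
{7} is an SCC by itself.
(and 1 more singleton SCC)
That gives 6 strongly connected components.

6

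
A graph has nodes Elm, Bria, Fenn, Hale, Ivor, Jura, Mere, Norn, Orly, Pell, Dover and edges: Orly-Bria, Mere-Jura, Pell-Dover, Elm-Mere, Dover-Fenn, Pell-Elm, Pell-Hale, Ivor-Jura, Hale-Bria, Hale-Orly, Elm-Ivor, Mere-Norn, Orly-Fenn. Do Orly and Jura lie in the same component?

From Orly we can reach Elm, Bria, Fenn, Hale, Ivor, Jura, Mere, Norn, Orly, Pell, Dover, which includes Jura.

Yes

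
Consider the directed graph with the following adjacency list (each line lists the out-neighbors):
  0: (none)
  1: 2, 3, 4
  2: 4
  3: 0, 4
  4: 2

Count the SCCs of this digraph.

4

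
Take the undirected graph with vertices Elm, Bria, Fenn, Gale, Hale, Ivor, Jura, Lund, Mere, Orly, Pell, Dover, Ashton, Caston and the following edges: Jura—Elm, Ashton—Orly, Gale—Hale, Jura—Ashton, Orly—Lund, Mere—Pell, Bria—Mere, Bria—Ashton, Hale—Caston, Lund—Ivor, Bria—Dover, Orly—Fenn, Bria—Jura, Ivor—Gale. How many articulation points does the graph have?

Removing Bria increases the component count from 1 to 3, so Bria is a cut vertex.
Removing Gale increases the component count from 1 to 2, so Gale is a cut vertex.
Removing Hale increases the component count from 1 to 2, so Hale is a cut vertex.
Likewise Ivor, Jura, Lund, Mere, Orly, Ashton are cut vertices.
By contrast removing Pell leaves 1 component; it is not a cut vertex. No other vertex is a cut vertex either.

9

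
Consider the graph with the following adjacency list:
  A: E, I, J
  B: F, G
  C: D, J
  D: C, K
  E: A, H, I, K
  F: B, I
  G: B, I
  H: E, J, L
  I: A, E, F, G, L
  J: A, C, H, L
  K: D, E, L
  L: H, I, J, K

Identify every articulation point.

I

Removing I increases the component count from 1 to 2, so I is a cut vertex.
By contrast removing G leaves 1 component; it is not a cut vertex. No other vertex is a cut vertex either.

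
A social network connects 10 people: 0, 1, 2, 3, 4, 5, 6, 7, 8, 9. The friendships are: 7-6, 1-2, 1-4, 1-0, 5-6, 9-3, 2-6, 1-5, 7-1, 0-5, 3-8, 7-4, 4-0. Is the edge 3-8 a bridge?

Yes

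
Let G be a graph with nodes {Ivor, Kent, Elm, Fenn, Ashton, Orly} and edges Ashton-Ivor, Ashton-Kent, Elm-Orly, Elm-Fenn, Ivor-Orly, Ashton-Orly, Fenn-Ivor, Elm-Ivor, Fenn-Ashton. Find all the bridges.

Ashton-Kent

The edges on the cycle Elm-Fenn-Ashton-Orly-Elm are not bridges since each lies on that cycle.
But removing Kent-Ashton disconnects Kent from Ashton — this is a bridge.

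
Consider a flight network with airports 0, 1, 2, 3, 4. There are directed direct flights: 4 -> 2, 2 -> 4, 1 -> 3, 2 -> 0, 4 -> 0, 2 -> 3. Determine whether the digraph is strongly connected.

There is no directed path from 3 to 2, so the graph is not strongly connected.

No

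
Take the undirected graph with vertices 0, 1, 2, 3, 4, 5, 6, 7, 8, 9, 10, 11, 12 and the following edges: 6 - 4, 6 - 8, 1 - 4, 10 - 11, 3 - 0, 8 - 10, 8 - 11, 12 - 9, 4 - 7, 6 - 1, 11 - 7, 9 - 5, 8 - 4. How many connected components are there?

2 is isolated — a component by itself.
Starting from 0 we can reach 0, 3. That is one component of size 2.
Starting from 5 we can reach 5, 9, 12. That is one component of size 3.
Starting from 1 we can reach 1, 4, 6, 7, 8, 10, 11. That is one component of size 7.
Total: 4 components.

4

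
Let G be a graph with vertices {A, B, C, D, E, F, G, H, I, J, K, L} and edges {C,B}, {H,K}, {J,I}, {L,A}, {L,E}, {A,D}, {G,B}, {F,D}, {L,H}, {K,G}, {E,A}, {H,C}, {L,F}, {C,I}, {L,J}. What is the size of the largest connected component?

12

Starting from A we can reach A, B, C, D, E, F, G, H, I, J, K, L. That is one component of size 12.
The largest has 12 vertices.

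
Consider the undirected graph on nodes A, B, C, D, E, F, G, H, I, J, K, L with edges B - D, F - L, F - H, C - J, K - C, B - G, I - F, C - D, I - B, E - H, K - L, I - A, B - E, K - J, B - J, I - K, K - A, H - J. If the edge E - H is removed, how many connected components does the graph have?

1

E and H are still connected via E-B-J-H, so the component count stays at 1.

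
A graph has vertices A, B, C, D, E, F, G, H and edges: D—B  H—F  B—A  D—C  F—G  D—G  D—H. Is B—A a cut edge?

Removing B—A leaves no path between B and A: the component count goes from 2 to 3. So it is a bridge.

Yes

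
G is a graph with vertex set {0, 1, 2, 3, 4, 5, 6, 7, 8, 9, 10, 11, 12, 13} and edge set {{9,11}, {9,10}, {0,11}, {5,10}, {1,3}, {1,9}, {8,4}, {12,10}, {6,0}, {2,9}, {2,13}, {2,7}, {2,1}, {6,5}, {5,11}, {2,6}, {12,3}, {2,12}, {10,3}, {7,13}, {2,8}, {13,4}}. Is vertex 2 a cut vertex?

Deleting 2 raises the number of components from 1 to 2, so 2 is a cut vertex.

Yes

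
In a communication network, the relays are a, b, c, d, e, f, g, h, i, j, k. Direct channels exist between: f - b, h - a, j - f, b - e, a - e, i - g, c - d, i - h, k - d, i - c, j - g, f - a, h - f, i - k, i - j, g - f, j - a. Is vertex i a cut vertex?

Yes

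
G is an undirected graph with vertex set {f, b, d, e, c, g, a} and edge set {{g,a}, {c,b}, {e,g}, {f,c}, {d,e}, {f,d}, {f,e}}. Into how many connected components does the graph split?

Starting from a we can reach a, b, c, d, e, f, g. That is one component of size 7.
Total: 1 component.

1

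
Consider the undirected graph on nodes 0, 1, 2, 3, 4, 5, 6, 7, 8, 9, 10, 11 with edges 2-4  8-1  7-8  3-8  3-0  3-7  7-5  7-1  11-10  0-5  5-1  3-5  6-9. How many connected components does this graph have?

Starting from 10 we can reach 10, 11. That is one component of size 2.
Starting from 6 we can reach 6, 9. That is one component of size 2.
Starting from 2 we can reach 2, 4. That is one component of size 2.
Starting from 0 we can reach 0, 1, 3, 5, 7, 8. That is one component of size 6.
Total: 4 components.

4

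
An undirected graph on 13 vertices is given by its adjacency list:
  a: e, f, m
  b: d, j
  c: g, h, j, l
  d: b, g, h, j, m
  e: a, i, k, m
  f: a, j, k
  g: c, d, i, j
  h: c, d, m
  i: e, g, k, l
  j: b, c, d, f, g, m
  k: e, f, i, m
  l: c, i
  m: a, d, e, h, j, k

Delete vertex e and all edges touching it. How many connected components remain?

1

With e gone, the remaining components are: {a, b, c, d, f, g, h, i, j, k, l, m}.
That is 1 component.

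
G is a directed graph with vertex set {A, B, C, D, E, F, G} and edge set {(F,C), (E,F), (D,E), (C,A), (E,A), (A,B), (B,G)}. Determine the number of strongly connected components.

{B} is an SCC by itself.
{A} is an SCC by itself.
{F} is an SCC by itself.
{G} is an SCC by itself.
{C} is an SCC by itself.
(and 2 more singleton SCCs)
That gives 7 strongly connected components.

7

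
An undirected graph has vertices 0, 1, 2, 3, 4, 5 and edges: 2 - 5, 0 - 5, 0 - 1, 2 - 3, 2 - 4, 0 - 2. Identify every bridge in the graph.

0-1, 2-3, 2-4

The edges on the cycle 0-2-5-0 are not bridges since each lies on that cycle.
But removing 4 - 2 disconnects 4 from 2; removing 0 - 1 disconnects 0 from 1; removing 3 - 2 disconnects 3 from 2 — these are bridges.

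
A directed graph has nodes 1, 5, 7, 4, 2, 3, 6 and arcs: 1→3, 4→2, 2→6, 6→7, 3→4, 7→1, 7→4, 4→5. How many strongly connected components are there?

2

{1, 2, 3, 4, 6, 7} are all mutually reachable — one SCC of size 6.
{5} is an SCC by itself.
That gives 2 strongly connected components.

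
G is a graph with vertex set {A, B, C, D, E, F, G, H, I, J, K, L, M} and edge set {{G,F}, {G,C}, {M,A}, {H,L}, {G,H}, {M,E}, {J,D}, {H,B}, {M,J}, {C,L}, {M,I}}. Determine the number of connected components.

3

K is isolated — a component by itself.
Starting from A we can reach A, D, E, I, J, M. That is one component of size 6.
Starting from B we can reach B, C, F, G, H, L. That is one component of size 6.
Total: 3 components.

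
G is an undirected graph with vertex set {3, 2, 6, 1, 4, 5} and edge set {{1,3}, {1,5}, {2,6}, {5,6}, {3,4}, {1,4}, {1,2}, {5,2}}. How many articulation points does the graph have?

1

Removing 1 increases the component count from 1 to 2, so 1 is a cut vertex.
By contrast removing 6 leaves 1 component; it is not a cut vertex. No other vertex is a cut vertex either.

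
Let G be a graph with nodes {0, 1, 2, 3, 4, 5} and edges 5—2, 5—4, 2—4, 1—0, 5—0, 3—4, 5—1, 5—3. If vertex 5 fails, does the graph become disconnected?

Yes

Deleting 5 raises the number of components from 1 to 2, so 5 is a cut vertex.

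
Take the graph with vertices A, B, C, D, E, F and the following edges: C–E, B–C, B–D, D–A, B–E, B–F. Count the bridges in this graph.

3

The edges on the cycle B-C-E-B are not bridges since each lies on that cycle.
But removing D–A disconnects D from A; removing B–D disconnects B from D; removing B–F disconnects B from F — these are bridges.
That makes 3 bridges.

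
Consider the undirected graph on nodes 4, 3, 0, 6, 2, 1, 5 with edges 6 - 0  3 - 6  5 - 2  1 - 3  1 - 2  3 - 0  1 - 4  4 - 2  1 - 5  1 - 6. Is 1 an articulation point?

Yes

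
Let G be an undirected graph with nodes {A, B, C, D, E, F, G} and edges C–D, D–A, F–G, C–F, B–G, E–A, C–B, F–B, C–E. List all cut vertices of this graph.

C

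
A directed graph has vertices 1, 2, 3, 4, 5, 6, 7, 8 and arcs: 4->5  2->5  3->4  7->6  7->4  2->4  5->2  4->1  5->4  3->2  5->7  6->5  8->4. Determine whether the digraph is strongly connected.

No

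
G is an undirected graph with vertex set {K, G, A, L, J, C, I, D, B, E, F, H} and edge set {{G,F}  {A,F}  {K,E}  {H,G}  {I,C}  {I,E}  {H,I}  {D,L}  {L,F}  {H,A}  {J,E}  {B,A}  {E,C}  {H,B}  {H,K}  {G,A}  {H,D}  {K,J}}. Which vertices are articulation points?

Removing H increases the component count from 1 to 2, so H is a cut vertex.
By contrast removing B leaves 1 component; it is not a cut vertex. No other vertex is a cut vertex either.

H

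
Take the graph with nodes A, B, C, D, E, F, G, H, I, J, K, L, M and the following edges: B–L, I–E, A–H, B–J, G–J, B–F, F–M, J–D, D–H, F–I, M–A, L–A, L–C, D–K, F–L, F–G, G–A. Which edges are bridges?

C-L, D-K, E-I, F-I

The edges on the cycle F-G-J-D-H-A-M-F are not bridges since each lies on that cycle.
But removing K–D disconnects K from D; removing F–I disconnects F from I; removing E–I disconnects E from I; removing L–C disconnects L from C — these are bridges.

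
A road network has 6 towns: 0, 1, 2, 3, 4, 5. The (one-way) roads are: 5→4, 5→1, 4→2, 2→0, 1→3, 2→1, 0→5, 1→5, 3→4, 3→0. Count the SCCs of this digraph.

1

{0, 1, 2, 3, 4, 5} are all mutually reachable — one SCC of size 6.
That gives 1 strongly connected component.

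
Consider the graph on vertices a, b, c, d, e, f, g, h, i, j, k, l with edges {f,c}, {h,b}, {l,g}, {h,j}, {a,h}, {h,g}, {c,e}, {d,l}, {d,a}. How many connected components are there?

4

k is isolated — a component by itself.
i is isolated — a component by itself.
Starting from c we can reach c, e, f. That is one component of size 3.
Starting from a we can reach a, b, d, g, h, j, l. That is one component of size 7.
Total: 4 components.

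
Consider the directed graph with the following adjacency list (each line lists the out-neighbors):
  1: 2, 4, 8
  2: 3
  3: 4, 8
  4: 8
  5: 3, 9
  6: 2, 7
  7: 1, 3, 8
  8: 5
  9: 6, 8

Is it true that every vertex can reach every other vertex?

Yes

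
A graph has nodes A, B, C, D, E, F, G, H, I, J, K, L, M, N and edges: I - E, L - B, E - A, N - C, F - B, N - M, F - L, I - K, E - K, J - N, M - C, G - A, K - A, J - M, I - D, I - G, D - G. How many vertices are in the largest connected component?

H is isolated — a component by itself.
Starting from B we can reach B, F, L. That is one component of size 3.
Starting from C we can reach C, J, M, N. That is one component of size 4.
Starting from A we can reach A, D, E, G, I, K. That is one component of size 6.
The largest has 6 vertices.

6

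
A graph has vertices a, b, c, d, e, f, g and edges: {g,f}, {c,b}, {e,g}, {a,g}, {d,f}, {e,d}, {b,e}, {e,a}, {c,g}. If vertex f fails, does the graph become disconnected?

No

Deleting f leaves 1 component (was 1) (its neighbors d, g remain connected to each other), so f is not a cut vertex.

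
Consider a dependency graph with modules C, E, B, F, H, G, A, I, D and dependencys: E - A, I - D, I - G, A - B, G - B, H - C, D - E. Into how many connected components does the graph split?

F is isolated — a component by itself.
Starting from C we can reach C, H. That is one component of size 2.
Starting from A we can reach A, B, D, E, G, I. That is one component of size 6.
Total: 3 components.

3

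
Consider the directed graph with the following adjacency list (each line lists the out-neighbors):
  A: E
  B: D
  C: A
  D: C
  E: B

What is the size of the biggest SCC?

5

{A, B, C, D, E} are all mutually reachable — one SCC of size 5.
The largest has 5 vertices.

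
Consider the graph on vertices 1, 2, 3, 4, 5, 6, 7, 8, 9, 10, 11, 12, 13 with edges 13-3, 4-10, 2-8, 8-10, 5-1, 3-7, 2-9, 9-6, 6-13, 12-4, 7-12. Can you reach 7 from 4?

Yes

From 4 we can reach 2, 3, 4, 6, 7, 8, 9, 10, 12, 13, which includes 7.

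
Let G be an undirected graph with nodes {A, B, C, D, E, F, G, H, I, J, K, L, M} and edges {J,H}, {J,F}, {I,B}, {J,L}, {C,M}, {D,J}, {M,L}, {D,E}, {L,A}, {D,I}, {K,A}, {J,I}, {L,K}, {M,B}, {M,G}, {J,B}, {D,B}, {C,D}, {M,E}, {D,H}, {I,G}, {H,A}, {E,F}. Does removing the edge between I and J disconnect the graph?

After removing I-J, the path I-D-J still connects them, so the edge is not a bridge.

No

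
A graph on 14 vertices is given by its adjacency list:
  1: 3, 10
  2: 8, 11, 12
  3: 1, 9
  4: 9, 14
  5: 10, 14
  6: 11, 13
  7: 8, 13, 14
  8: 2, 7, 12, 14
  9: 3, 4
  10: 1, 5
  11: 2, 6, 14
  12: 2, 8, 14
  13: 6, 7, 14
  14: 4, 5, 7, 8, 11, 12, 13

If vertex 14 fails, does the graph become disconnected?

Deleting 14 raises the number of components from 1 to 2, so 14 is a cut vertex.

Yes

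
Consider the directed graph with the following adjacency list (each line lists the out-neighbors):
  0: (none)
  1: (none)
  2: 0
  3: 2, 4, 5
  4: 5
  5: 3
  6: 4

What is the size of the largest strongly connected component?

3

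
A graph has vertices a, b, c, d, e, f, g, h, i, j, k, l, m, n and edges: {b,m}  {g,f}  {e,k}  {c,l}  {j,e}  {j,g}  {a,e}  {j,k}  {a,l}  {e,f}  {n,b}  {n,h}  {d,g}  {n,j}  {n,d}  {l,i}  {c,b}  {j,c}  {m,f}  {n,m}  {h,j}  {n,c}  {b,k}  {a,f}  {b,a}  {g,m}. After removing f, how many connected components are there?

With f gone, the remaining components are: {a, b, c, d, e, g, h, i, j, k, l, m, n}.
That is 1 component.

1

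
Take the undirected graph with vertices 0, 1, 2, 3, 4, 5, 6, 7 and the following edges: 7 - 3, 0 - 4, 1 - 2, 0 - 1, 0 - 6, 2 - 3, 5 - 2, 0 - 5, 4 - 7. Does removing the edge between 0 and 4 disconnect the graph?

After removing 0 - 4, the path 0-5-2-3-7-4 still connects them, so the edge is not a bridge.

No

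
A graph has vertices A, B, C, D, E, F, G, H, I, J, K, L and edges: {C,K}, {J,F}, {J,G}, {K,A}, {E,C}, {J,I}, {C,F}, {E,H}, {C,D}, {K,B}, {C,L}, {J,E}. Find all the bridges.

The edges on the cycle J-E-C-F-J are not bridges since each lies on that cycle.
But removing E–H disconnects E from H; removing C–L disconnects C from L; removing C–D disconnects C from D; removing J–G disconnects J from G — these are bridges.
In total 8 edges are bridges.

A-K, B-K, C-D, C-K, C-L, E-H, G-J, I-J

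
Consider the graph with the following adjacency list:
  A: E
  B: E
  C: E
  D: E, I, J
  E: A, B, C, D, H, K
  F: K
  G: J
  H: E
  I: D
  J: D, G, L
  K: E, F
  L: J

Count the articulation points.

4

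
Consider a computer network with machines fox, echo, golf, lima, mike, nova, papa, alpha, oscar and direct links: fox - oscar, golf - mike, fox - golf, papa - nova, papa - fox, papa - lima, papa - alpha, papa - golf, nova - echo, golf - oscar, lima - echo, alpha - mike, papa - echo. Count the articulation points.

Removing papa increases the component count from 1 to 2, so papa is a cut vertex.
By contrast removing alpha leaves 1 component; it is not a cut vertex. No other vertex is a cut vertex either.

1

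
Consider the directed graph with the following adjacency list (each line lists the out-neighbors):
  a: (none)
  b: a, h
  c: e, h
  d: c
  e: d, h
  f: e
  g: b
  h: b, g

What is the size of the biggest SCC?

3

{c, d, e} are all mutually reachable — one SCC of size 3.
{b, g, h} are all mutually reachable — one SCC of size 3.
{f} is an SCC by itself.
{a} is an SCC by itself.
The largest has 3 vertices.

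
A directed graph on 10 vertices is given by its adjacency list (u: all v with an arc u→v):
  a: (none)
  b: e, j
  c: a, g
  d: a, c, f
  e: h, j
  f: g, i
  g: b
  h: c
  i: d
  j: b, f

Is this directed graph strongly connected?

No

There is no directed path from a to b, so the graph is not strongly connected.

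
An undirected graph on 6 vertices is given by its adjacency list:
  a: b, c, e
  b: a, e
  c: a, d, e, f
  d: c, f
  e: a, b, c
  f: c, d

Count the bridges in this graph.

0

The edges on the cycle c-d-f-c are not bridges since each lies on that cycle.
Every edge lies on some cycle, so there are no bridges.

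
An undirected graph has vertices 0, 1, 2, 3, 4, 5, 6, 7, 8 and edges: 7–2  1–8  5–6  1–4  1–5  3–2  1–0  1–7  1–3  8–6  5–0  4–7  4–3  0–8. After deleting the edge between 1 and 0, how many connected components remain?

1

1 and 0 are still connected via 1-5-0, so the component count stays at 1.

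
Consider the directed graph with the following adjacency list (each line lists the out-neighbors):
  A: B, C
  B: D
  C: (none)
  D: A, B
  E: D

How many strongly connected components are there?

{A, B, D} are all mutually reachable — one SCC of size 3.
{E} is an SCC by itself.
{C} is an SCC by itself.
That gives 3 strongly connected components.

3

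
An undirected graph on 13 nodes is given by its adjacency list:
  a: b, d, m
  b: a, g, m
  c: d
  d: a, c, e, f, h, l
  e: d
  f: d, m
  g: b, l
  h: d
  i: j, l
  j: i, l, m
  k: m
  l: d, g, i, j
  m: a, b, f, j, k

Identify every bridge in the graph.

The edges on the cycle d-f-m-b-a-d are not bridges since each lies on that cycle.
But removing k-m disconnects k from m; removing d-e disconnects d from e; removing d-c disconnects d from c; removing d-h disconnects d from h — these are bridges.

c-d, d-e, d-h, k-m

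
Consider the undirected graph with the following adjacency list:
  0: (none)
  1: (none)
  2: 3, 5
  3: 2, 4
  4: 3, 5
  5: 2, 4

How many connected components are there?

1 is isolated — a component by itself.
0 is isolated — a component by itself.
Starting from 2 we can reach 2, 3, 4, 5. That is one component of size 4.
Total: 3 components.

3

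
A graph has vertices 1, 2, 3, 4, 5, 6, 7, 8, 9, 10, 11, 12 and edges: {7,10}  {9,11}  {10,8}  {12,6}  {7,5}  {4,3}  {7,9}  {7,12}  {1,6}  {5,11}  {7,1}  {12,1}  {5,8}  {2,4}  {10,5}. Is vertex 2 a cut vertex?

Deleting 2 leaves 2 components (was 2), so 2 is not a cut vertex.

No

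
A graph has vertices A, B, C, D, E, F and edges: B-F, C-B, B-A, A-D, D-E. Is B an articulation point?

Deleting B raises the number of components from 1 to 3, so B is a cut vertex.

Yes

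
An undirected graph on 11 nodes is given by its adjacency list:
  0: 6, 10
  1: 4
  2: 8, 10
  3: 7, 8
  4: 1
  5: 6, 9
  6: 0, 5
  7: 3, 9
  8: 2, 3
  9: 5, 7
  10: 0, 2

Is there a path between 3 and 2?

Yes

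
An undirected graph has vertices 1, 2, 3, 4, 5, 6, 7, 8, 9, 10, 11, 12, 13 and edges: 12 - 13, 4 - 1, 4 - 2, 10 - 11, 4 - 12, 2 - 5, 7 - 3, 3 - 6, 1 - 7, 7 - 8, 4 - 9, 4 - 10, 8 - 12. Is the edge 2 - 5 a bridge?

Yes

Removing 2 - 5 leaves no path between 2 and 5: the component count goes from 1 to 2. So it is a bridge.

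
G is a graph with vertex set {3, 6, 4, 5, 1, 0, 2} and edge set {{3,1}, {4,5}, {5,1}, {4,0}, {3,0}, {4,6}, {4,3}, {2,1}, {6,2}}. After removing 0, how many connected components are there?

1

With 0 gone, the remaining components are: {1, 2, 3, 4, 5, 6}.
That is 1 component.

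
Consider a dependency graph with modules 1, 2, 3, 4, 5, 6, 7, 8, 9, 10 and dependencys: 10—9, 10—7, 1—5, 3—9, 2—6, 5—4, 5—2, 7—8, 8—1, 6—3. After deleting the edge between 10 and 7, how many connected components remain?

10 and 7 are still connected via 10-9-3-6-2-5-1-8-7, so the component count stays at 1.

1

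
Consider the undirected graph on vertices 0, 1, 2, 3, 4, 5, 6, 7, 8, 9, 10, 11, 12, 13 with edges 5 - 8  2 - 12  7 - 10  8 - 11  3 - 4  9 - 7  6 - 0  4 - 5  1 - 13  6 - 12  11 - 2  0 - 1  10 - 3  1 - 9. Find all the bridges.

The edges on the cycle 6-0-1-9-7-10-3-4-5-8-11-2-12-6 are not bridges since each lies on that cycle.
But removing 1 - 13 disconnects 1 from 13 — this is a bridge.

1-13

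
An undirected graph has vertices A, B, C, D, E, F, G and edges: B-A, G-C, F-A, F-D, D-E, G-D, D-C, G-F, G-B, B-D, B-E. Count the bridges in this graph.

The edges on the cycle G-B-A-F-G are not bridges since each lies on that cycle.
Every edge lies on some cycle, so there are no bridges.

0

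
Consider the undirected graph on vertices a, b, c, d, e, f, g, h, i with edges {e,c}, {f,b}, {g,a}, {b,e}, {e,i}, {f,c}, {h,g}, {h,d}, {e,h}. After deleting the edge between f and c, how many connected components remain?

1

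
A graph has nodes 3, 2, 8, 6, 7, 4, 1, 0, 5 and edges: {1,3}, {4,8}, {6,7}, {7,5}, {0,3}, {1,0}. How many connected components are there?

4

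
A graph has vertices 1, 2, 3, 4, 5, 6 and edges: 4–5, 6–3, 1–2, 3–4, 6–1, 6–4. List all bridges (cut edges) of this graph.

1-2, 1-6, 4-5

The edges on the cycle 6-3-4-6 are not bridges since each lies on that cycle.
But removing 1–6 disconnects 1 from 6; removing 4–5 disconnects 4 from 5; removing 1–2 disconnects 1 from 2 — these are bridges.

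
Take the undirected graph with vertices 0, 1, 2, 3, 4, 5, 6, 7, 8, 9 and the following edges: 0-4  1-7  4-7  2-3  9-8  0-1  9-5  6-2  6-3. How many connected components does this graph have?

3

Starting from 2 we can reach 2, 3, 6. That is one component of size 3.
Starting from 5 we can reach 5, 8, 9. That is one component of size 3.
Starting from 0 we can reach 0, 1, 4, 7. That is one component of size 4.
Total: 3 components.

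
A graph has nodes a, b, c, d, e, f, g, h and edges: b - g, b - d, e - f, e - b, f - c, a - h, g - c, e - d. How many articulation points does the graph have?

0

Removing d, for instance, still leaves 2 components. No single vertex removal increases the component count — the graph has no articulation points.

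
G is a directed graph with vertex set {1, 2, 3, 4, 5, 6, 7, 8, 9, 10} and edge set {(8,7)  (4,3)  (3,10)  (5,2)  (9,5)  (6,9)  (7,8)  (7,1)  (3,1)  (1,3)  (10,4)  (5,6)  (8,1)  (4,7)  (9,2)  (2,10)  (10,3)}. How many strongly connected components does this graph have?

{1, 3, 4, 7, 8, 10} are all mutually reachable — one SCC of size 6.
{5, 6, 9} are all mutually reachable — one SCC of size 3.
{2} is an SCC by itself.
That gives 3 strongly connected components.

3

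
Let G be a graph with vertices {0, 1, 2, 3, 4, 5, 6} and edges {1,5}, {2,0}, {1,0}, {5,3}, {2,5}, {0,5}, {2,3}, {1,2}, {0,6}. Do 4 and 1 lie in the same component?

No

The component containing 4 is {4}, and 1 is not in it.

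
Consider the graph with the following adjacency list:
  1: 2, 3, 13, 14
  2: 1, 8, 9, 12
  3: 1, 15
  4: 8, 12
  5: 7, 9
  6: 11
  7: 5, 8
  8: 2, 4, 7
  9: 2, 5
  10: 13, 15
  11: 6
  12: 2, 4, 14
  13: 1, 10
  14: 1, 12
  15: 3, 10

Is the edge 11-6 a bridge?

Yes

Removing 11-6 leaves no path between 11 and 6: the component count goes from 2 to 3. So it is a bridge.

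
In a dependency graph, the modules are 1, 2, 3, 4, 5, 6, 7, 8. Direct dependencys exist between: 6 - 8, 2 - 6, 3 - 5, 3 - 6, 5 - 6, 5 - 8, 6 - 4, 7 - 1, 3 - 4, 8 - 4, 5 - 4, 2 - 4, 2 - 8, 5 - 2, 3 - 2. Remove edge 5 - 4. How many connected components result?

2

5 and 4 are still connected via 5-3-4, so the component count stays at 2.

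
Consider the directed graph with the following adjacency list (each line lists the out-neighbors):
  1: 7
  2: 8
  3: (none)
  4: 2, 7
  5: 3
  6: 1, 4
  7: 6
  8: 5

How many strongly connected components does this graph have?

5

{1, 4, 6, 7} are all mutually reachable — one SCC of size 4.
{3} is an SCC by itself.
{8} is an SCC by itself.
{2} is an SCC by itself.
{5} is an SCC by itself.
That gives 5 strongly connected components.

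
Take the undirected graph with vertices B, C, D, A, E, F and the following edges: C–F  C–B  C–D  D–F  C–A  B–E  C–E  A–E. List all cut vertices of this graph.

C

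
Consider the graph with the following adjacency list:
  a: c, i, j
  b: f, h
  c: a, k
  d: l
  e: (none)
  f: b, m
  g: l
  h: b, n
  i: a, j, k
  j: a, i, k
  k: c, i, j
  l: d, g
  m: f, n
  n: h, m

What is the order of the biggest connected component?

5

e is isolated — a component by itself.
Starting from d we can reach d, g, l. That is one component of size 3.
Starting from a we can reach a, c, i, j, k. That is one component of size 5.
Starting from b we can reach b, f, h, m, n. That is one component of size 5.
The largest has 5 vertices.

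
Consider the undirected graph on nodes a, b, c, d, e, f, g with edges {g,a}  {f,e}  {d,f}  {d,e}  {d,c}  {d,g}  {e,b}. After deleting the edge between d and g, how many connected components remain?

2

Before removal there is 1 component.
d - g is a bridge — removing it separates d's side from g's side.
After removal: 2 components.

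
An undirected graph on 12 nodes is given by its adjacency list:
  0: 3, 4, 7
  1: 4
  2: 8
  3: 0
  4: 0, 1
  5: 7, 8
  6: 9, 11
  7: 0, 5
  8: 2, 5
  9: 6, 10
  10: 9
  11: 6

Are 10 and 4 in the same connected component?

No

The component containing 10 is {6, 9, 10, 11}, and 4 is not in it.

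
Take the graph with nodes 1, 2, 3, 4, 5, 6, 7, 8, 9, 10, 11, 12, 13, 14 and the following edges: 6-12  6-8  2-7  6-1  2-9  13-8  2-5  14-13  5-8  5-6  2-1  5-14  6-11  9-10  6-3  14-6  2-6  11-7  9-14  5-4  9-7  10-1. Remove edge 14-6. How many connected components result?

1

14 and 6 are still connected via 14-5-6, so the component count stays at 1.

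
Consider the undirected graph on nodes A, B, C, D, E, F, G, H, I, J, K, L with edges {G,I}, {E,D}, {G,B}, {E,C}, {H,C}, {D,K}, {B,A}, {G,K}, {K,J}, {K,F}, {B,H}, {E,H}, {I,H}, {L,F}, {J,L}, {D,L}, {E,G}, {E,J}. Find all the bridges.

A-B

The edges on the cycle E-G-K-F-L-D-E are not bridges since each lies on that cycle.
But removing B—A disconnects B from A — this is a bridge.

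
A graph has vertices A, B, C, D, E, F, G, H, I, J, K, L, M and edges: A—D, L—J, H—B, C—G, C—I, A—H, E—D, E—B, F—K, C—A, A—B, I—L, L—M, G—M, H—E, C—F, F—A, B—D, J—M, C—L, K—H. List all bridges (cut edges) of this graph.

The edges on the cycle H-E-D-B-H are not bridges since each lies on that cycle.
Every edge lies on some cycle, so there are no bridges.

none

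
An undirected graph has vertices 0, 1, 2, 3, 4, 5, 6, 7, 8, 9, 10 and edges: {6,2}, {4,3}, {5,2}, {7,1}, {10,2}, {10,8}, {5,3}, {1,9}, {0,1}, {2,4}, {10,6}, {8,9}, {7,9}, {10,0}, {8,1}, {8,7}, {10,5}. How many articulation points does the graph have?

1

Removing 10 increases the component count from 1 to 2, so 10 is a cut vertex.
By contrast removing 1 leaves 1 component; it is not a cut vertex. No other vertex is a cut vertex either.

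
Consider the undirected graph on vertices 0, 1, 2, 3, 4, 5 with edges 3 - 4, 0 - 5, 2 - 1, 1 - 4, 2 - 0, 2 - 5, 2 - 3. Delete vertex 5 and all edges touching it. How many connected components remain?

1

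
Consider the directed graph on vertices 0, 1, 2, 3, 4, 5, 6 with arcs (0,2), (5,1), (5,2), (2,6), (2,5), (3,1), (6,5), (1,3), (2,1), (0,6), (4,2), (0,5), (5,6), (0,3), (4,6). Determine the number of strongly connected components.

4

{2, 5, 6} are all mutually reachable — one SCC of size 3.
{1, 3} are all mutually reachable — one SCC of size 2.
{4} is an SCC by itself.
{0} is an SCC by itself.
That gives 4 strongly connected components.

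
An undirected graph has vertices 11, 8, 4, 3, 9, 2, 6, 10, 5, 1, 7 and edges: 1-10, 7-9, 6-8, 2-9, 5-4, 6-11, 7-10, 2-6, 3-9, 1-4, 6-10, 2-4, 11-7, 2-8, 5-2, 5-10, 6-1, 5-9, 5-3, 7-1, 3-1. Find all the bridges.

none

The edges on the cycle 5-3-1-4-2-5 are not bridges since each lies on that cycle.
Every edge lies on some cycle, so there are no bridges.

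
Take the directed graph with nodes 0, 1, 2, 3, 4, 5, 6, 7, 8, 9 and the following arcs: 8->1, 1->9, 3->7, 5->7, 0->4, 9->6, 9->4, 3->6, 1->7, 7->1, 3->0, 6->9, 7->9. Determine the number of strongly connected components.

8

{6, 9} are all mutually reachable — one SCC of size 2.
{1, 7} are all mutually reachable — one SCC of size 2.
{8} is an SCC by itself.
{0} is an SCC by itself.
{3} is an SCC by itself.
(and 3 more singleton SCCs)
That gives 8 strongly connected components.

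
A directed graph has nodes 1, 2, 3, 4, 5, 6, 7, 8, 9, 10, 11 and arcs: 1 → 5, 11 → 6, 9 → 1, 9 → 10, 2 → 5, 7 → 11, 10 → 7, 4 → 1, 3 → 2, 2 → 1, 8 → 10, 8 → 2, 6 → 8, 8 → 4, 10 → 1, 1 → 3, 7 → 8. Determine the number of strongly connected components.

5

{6, 7, 8, 10, 11} are all mutually reachable — one SCC of size 5.
{1, 2, 3} are all mutually reachable — one SCC of size 3.
{5} is an SCC by itself.
{4} is an SCC by itself.
{9} is an SCC by itself.
That gives 5 strongly connected components.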